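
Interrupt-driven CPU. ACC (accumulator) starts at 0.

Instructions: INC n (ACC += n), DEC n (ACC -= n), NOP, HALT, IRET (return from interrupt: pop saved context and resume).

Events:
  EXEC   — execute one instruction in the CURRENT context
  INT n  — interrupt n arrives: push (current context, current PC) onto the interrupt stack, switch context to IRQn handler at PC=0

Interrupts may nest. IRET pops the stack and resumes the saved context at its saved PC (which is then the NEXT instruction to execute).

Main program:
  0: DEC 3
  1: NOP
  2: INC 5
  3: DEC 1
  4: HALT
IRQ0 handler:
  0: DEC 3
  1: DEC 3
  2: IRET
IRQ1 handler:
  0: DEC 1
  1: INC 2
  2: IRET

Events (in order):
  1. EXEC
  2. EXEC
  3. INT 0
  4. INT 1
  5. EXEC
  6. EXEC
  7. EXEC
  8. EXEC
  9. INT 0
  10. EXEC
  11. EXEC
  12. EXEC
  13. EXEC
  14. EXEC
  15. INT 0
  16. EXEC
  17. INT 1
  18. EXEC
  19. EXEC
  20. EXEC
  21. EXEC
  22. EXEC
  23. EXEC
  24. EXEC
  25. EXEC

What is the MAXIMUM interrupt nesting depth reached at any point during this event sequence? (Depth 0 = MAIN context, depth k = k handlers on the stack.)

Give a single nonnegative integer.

Event 1 (EXEC): [MAIN] PC=0: DEC 3 -> ACC=-3 [depth=0]
Event 2 (EXEC): [MAIN] PC=1: NOP [depth=0]
Event 3 (INT 0): INT 0 arrives: push (MAIN, PC=2), enter IRQ0 at PC=0 (depth now 1) [depth=1]
Event 4 (INT 1): INT 1 arrives: push (IRQ0, PC=0), enter IRQ1 at PC=0 (depth now 2) [depth=2]
Event 5 (EXEC): [IRQ1] PC=0: DEC 1 -> ACC=-4 [depth=2]
Event 6 (EXEC): [IRQ1] PC=1: INC 2 -> ACC=-2 [depth=2]
Event 7 (EXEC): [IRQ1] PC=2: IRET -> resume IRQ0 at PC=0 (depth now 1) [depth=1]
Event 8 (EXEC): [IRQ0] PC=0: DEC 3 -> ACC=-5 [depth=1]
Event 9 (INT 0): INT 0 arrives: push (IRQ0, PC=1), enter IRQ0 at PC=0 (depth now 2) [depth=2]
Event 10 (EXEC): [IRQ0] PC=0: DEC 3 -> ACC=-8 [depth=2]
Event 11 (EXEC): [IRQ0] PC=1: DEC 3 -> ACC=-11 [depth=2]
Event 12 (EXEC): [IRQ0] PC=2: IRET -> resume IRQ0 at PC=1 (depth now 1) [depth=1]
Event 13 (EXEC): [IRQ0] PC=1: DEC 3 -> ACC=-14 [depth=1]
Event 14 (EXEC): [IRQ0] PC=2: IRET -> resume MAIN at PC=2 (depth now 0) [depth=0]
Event 15 (INT 0): INT 0 arrives: push (MAIN, PC=2), enter IRQ0 at PC=0 (depth now 1) [depth=1]
Event 16 (EXEC): [IRQ0] PC=0: DEC 3 -> ACC=-17 [depth=1]
Event 17 (INT 1): INT 1 arrives: push (IRQ0, PC=1), enter IRQ1 at PC=0 (depth now 2) [depth=2]
Event 18 (EXEC): [IRQ1] PC=0: DEC 1 -> ACC=-18 [depth=2]
Event 19 (EXEC): [IRQ1] PC=1: INC 2 -> ACC=-16 [depth=2]
Event 20 (EXEC): [IRQ1] PC=2: IRET -> resume IRQ0 at PC=1 (depth now 1) [depth=1]
Event 21 (EXEC): [IRQ0] PC=1: DEC 3 -> ACC=-19 [depth=1]
Event 22 (EXEC): [IRQ0] PC=2: IRET -> resume MAIN at PC=2 (depth now 0) [depth=0]
Event 23 (EXEC): [MAIN] PC=2: INC 5 -> ACC=-14 [depth=0]
Event 24 (EXEC): [MAIN] PC=3: DEC 1 -> ACC=-15 [depth=0]
Event 25 (EXEC): [MAIN] PC=4: HALT [depth=0]
Max depth observed: 2

Answer: 2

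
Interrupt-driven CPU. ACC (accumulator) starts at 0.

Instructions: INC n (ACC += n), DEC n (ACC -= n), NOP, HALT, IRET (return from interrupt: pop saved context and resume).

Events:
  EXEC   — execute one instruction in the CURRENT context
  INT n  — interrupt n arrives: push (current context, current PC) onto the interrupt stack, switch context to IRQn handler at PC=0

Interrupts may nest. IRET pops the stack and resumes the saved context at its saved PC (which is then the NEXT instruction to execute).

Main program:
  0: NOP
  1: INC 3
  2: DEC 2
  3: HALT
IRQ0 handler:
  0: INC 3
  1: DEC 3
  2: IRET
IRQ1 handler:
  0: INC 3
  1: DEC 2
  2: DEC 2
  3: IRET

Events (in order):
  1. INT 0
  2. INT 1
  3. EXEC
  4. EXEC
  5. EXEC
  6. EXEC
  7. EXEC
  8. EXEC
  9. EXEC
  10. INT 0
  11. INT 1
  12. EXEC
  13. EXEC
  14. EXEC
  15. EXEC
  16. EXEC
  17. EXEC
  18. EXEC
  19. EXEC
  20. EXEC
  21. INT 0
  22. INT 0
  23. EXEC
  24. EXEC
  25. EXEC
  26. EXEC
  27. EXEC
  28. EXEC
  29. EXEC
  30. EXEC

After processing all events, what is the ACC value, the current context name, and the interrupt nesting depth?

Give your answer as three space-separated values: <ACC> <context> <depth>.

Event 1 (INT 0): INT 0 arrives: push (MAIN, PC=0), enter IRQ0 at PC=0 (depth now 1)
Event 2 (INT 1): INT 1 arrives: push (IRQ0, PC=0), enter IRQ1 at PC=0 (depth now 2)
Event 3 (EXEC): [IRQ1] PC=0: INC 3 -> ACC=3
Event 4 (EXEC): [IRQ1] PC=1: DEC 2 -> ACC=1
Event 5 (EXEC): [IRQ1] PC=2: DEC 2 -> ACC=-1
Event 6 (EXEC): [IRQ1] PC=3: IRET -> resume IRQ0 at PC=0 (depth now 1)
Event 7 (EXEC): [IRQ0] PC=0: INC 3 -> ACC=2
Event 8 (EXEC): [IRQ0] PC=1: DEC 3 -> ACC=-1
Event 9 (EXEC): [IRQ0] PC=2: IRET -> resume MAIN at PC=0 (depth now 0)
Event 10 (INT 0): INT 0 arrives: push (MAIN, PC=0), enter IRQ0 at PC=0 (depth now 1)
Event 11 (INT 1): INT 1 arrives: push (IRQ0, PC=0), enter IRQ1 at PC=0 (depth now 2)
Event 12 (EXEC): [IRQ1] PC=0: INC 3 -> ACC=2
Event 13 (EXEC): [IRQ1] PC=1: DEC 2 -> ACC=0
Event 14 (EXEC): [IRQ1] PC=2: DEC 2 -> ACC=-2
Event 15 (EXEC): [IRQ1] PC=3: IRET -> resume IRQ0 at PC=0 (depth now 1)
Event 16 (EXEC): [IRQ0] PC=0: INC 3 -> ACC=1
Event 17 (EXEC): [IRQ0] PC=1: DEC 3 -> ACC=-2
Event 18 (EXEC): [IRQ0] PC=2: IRET -> resume MAIN at PC=0 (depth now 0)
Event 19 (EXEC): [MAIN] PC=0: NOP
Event 20 (EXEC): [MAIN] PC=1: INC 3 -> ACC=1
Event 21 (INT 0): INT 0 arrives: push (MAIN, PC=2), enter IRQ0 at PC=0 (depth now 1)
Event 22 (INT 0): INT 0 arrives: push (IRQ0, PC=0), enter IRQ0 at PC=0 (depth now 2)
Event 23 (EXEC): [IRQ0] PC=0: INC 3 -> ACC=4
Event 24 (EXEC): [IRQ0] PC=1: DEC 3 -> ACC=1
Event 25 (EXEC): [IRQ0] PC=2: IRET -> resume IRQ0 at PC=0 (depth now 1)
Event 26 (EXEC): [IRQ0] PC=0: INC 3 -> ACC=4
Event 27 (EXEC): [IRQ0] PC=1: DEC 3 -> ACC=1
Event 28 (EXEC): [IRQ0] PC=2: IRET -> resume MAIN at PC=2 (depth now 0)
Event 29 (EXEC): [MAIN] PC=2: DEC 2 -> ACC=-1
Event 30 (EXEC): [MAIN] PC=3: HALT

Answer: -1 MAIN 0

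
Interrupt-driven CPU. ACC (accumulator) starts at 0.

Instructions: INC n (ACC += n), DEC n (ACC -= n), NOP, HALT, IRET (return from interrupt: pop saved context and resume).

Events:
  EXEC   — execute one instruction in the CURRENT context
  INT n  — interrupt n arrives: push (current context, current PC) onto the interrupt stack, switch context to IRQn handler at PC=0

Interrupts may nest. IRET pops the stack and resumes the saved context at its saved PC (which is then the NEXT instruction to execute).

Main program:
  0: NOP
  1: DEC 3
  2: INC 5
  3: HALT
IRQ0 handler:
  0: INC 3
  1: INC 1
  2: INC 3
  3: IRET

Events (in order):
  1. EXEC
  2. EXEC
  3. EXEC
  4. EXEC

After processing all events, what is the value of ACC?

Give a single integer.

Event 1 (EXEC): [MAIN] PC=0: NOP
Event 2 (EXEC): [MAIN] PC=1: DEC 3 -> ACC=-3
Event 3 (EXEC): [MAIN] PC=2: INC 5 -> ACC=2
Event 4 (EXEC): [MAIN] PC=3: HALT

Answer: 2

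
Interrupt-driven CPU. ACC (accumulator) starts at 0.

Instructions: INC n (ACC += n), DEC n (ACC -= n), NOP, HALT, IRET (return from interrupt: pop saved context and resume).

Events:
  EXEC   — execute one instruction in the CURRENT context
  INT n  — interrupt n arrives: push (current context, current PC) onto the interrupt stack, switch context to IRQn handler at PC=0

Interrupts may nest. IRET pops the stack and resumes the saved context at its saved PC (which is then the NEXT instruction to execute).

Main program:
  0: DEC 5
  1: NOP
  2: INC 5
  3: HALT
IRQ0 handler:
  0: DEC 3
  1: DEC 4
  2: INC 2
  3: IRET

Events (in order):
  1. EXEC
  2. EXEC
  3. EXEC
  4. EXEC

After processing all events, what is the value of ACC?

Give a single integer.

Answer: 0

Derivation:
Event 1 (EXEC): [MAIN] PC=0: DEC 5 -> ACC=-5
Event 2 (EXEC): [MAIN] PC=1: NOP
Event 3 (EXEC): [MAIN] PC=2: INC 5 -> ACC=0
Event 4 (EXEC): [MAIN] PC=3: HALT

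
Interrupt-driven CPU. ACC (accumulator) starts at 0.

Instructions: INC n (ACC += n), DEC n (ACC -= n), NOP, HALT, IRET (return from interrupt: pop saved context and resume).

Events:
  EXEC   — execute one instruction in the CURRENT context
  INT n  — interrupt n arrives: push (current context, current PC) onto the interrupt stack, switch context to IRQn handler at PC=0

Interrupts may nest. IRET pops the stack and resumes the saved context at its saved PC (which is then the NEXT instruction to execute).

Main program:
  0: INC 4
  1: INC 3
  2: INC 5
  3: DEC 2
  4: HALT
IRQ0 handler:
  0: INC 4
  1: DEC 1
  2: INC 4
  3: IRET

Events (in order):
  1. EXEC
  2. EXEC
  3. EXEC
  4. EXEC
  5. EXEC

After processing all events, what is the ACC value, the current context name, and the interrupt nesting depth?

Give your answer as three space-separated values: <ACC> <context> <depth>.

Answer: 10 MAIN 0

Derivation:
Event 1 (EXEC): [MAIN] PC=0: INC 4 -> ACC=4
Event 2 (EXEC): [MAIN] PC=1: INC 3 -> ACC=7
Event 3 (EXEC): [MAIN] PC=2: INC 5 -> ACC=12
Event 4 (EXEC): [MAIN] PC=3: DEC 2 -> ACC=10
Event 5 (EXEC): [MAIN] PC=4: HALT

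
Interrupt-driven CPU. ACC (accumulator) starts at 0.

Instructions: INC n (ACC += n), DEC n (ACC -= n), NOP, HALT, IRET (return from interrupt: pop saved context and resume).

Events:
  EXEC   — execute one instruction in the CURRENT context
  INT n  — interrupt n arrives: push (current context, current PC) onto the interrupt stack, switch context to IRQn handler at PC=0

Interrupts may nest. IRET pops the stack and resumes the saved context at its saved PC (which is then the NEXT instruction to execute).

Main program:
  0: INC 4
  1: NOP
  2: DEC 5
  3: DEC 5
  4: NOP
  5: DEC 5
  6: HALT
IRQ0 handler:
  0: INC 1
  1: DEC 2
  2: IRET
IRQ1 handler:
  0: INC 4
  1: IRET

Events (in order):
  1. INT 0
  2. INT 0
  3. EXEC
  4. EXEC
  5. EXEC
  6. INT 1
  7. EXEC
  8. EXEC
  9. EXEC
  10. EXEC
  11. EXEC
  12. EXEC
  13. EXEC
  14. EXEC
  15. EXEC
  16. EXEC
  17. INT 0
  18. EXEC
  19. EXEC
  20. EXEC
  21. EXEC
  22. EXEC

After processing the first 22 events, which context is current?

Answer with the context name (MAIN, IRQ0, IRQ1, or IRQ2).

Answer: MAIN

Derivation:
Event 1 (INT 0): INT 0 arrives: push (MAIN, PC=0), enter IRQ0 at PC=0 (depth now 1)
Event 2 (INT 0): INT 0 arrives: push (IRQ0, PC=0), enter IRQ0 at PC=0 (depth now 2)
Event 3 (EXEC): [IRQ0] PC=0: INC 1 -> ACC=1
Event 4 (EXEC): [IRQ0] PC=1: DEC 2 -> ACC=-1
Event 5 (EXEC): [IRQ0] PC=2: IRET -> resume IRQ0 at PC=0 (depth now 1)
Event 6 (INT 1): INT 1 arrives: push (IRQ0, PC=0), enter IRQ1 at PC=0 (depth now 2)
Event 7 (EXEC): [IRQ1] PC=0: INC 4 -> ACC=3
Event 8 (EXEC): [IRQ1] PC=1: IRET -> resume IRQ0 at PC=0 (depth now 1)
Event 9 (EXEC): [IRQ0] PC=0: INC 1 -> ACC=4
Event 10 (EXEC): [IRQ0] PC=1: DEC 2 -> ACC=2
Event 11 (EXEC): [IRQ0] PC=2: IRET -> resume MAIN at PC=0 (depth now 0)
Event 12 (EXEC): [MAIN] PC=0: INC 4 -> ACC=6
Event 13 (EXEC): [MAIN] PC=1: NOP
Event 14 (EXEC): [MAIN] PC=2: DEC 5 -> ACC=1
Event 15 (EXEC): [MAIN] PC=3: DEC 5 -> ACC=-4
Event 16 (EXEC): [MAIN] PC=4: NOP
Event 17 (INT 0): INT 0 arrives: push (MAIN, PC=5), enter IRQ0 at PC=0 (depth now 1)
Event 18 (EXEC): [IRQ0] PC=0: INC 1 -> ACC=-3
Event 19 (EXEC): [IRQ0] PC=1: DEC 2 -> ACC=-5
Event 20 (EXEC): [IRQ0] PC=2: IRET -> resume MAIN at PC=5 (depth now 0)
Event 21 (EXEC): [MAIN] PC=5: DEC 5 -> ACC=-10
Event 22 (EXEC): [MAIN] PC=6: HALT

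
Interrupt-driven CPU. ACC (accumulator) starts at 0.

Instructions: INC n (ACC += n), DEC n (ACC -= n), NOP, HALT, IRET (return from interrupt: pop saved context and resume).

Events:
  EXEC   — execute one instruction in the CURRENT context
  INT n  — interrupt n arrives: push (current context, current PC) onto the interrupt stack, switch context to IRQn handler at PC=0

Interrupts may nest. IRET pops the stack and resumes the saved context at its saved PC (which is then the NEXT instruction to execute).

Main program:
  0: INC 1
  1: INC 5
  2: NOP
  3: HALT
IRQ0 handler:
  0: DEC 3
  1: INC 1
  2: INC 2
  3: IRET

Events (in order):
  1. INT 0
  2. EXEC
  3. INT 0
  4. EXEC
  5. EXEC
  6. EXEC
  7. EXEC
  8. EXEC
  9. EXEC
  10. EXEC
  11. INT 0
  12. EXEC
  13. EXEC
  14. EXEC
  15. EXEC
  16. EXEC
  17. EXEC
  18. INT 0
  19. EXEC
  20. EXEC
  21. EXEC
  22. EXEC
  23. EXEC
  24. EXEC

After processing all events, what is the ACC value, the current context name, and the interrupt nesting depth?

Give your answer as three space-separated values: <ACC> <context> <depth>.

Answer: 6 MAIN 0

Derivation:
Event 1 (INT 0): INT 0 arrives: push (MAIN, PC=0), enter IRQ0 at PC=0 (depth now 1)
Event 2 (EXEC): [IRQ0] PC=0: DEC 3 -> ACC=-3
Event 3 (INT 0): INT 0 arrives: push (IRQ0, PC=1), enter IRQ0 at PC=0 (depth now 2)
Event 4 (EXEC): [IRQ0] PC=0: DEC 3 -> ACC=-6
Event 5 (EXEC): [IRQ0] PC=1: INC 1 -> ACC=-5
Event 6 (EXEC): [IRQ0] PC=2: INC 2 -> ACC=-3
Event 7 (EXEC): [IRQ0] PC=3: IRET -> resume IRQ0 at PC=1 (depth now 1)
Event 8 (EXEC): [IRQ0] PC=1: INC 1 -> ACC=-2
Event 9 (EXEC): [IRQ0] PC=2: INC 2 -> ACC=0
Event 10 (EXEC): [IRQ0] PC=3: IRET -> resume MAIN at PC=0 (depth now 0)
Event 11 (INT 0): INT 0 arrives: push (MAIN, PC=0), enter IRQ0 at PC=0 (depth now 1)
Event 12 (EXEC): [IRQ0] PC=0: DEC 3 -> ACC=-3
Event 13 (EXEC): [IRQ0] PC=1: INC 1 -> ACC=-2
Event 14 (EXEC): [IRQ0] PC=2: INC 2 -> ACC=0
Event 15 (EXEC): [IRQ0] PC=3: IRET -> resume MAIN at PC=0 (depth now 0)
Event 16 (EXEC): [MAIN] PC=0: INC 1 -> ACC=1
Event 17 (EXEC): [MAIN] PC=1: INC 5 -> ACC=6
Event 18 (INT 0): INT 0 arrives: push (MAIN, PC=2), enter IRQ0 at PC=0 (depth now 1)
Event 19 (EXEC): [IRQ0] PC=0: DEC 3 -> ACC=3
Event 20 (EXEC): [IRQ0] PC=1: INC 1 -> ACC=4
Event 21 (EXEC): [IRQ0] PC=2: INC 2 -> ACC=6
Event 22 (EXEC): [IRQ0] PC=3: IRET -> resume MAIN at PC=2 (depth now 0)
Event 23 (EXEC): [MAIN] PC=2: NOP
Event 24 (EXEC): [MAIN] PC=3: HALT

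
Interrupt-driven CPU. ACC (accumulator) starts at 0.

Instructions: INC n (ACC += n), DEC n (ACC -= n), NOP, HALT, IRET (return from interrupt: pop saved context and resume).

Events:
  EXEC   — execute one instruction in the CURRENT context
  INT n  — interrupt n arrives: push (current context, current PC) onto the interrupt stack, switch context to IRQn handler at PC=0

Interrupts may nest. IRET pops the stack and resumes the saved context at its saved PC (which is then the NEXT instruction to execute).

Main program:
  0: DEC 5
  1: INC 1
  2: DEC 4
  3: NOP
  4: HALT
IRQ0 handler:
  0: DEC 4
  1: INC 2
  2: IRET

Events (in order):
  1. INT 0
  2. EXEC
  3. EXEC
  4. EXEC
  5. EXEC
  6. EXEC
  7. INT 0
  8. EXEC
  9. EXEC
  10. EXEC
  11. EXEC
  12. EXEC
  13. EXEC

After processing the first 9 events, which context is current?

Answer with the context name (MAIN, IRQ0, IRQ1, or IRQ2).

Answer: IRQ0

Derivation:
Event 1 (INT 0): INT 0 arrives: push (MAIN, PC=0), enter IRQ0 at PC=0 (depth now 1)
Event 2 (EXEC): [IRQ0] PC=0: DEC 4 -> ACC=-4
Event 3 (EXEC): [IRQ0] PC=1: INC 2 -> ACC=-2
Event 4 (EXEC): [IRQ0] PC=2: IRET -> resume MAIN at PC=0 (depth now 0)
Event 5 (EXEC): [MAIN] PC=0: DEC 5 -> ACC=-7
Event 6 (EXEC): [MAIN] PC=1: INC 1 -> ACC=-6
Event 7 (INT 0): INT 0 arrives: push (MAIN, PC=2), enter IRQ0 at PC=0 (depth now 1)
Event 8 (EXEC): [IRQ0] PC=0: DEC 4 -> ACC=-10
Event 9 (EXEC): [IRQ0] PC=1: INC 2 -> ACC=-8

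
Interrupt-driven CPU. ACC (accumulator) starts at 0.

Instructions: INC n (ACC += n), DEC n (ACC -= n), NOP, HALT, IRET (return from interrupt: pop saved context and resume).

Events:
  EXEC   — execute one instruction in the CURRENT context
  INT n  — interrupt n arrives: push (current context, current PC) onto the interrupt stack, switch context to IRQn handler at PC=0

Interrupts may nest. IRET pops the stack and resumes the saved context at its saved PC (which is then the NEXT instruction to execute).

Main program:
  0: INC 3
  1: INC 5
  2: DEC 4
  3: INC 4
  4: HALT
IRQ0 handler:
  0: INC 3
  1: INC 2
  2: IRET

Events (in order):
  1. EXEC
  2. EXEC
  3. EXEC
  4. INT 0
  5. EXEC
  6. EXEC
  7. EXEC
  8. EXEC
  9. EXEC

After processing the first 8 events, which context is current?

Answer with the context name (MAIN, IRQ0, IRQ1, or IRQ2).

Answer: MAIN

Derivation:
Event 1 (EXEC): [MAIN] PC=0: INC 3 -> ACC=3
Event 2 (EXEC): [MAIN] PC=1: INC 5 -> ACC=8
Event 3 (EXEC): [MAIN] PC=2: DEC 4 -> ACC=4
Event 4 (INT 0): INT 0 arrives: push (MAIN, PC=3), enter IRQ0 at PC=0 (depth now 1)
Event 5 (EXEC): [IRQ0] PC=0: INC 3 -> ACC=7
Event 6 (EXEC): [IRQ0] PC=1: INC 2 -> ACC=9
Event 7 (EXEC): [IRQ0] PC=2: IRET -> resume MAIN at PC=3 (depth now 0)
Event 8 (EXEC): [MAIN] PC=3: INC 4 -> ACC=13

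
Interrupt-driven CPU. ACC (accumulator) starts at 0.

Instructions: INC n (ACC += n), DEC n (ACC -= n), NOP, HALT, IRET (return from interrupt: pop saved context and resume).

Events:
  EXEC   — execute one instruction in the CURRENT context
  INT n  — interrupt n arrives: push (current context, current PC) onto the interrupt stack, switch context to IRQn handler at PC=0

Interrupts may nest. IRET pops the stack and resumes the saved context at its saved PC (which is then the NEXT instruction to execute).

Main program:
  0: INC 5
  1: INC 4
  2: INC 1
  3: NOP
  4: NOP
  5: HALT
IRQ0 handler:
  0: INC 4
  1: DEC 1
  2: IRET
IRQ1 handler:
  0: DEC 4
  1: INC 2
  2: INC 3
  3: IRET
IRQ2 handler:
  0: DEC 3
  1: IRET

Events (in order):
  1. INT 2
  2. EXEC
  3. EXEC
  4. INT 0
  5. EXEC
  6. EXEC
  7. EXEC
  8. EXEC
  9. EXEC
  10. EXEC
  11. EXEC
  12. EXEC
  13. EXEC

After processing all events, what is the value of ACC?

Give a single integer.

Answer: 10

Derivation:
Event 1 (INT 2): INT 2 arrives: push (MAIN, PC=0), enter IRQ2 at PC=0 (depth now 1)
Event 2 (EXEC): [IRQ2] PC=0: DEC 3 -> ACC=-3
Event 3 (EXEC): [IRQ2] PC=1: IRET -> resume MAIN at PC=0 (depth now 0)
Event 4 (INT 0): INT 0 arrives: push (MAIN, PC=0), enter IRQ0 at PC=0 (depth now 1)
Event 5 (EXEC): [IRQ0] PC=0: INC 4 -> ACC=1
Event 6 (EXEC): [IRQ0] PC=1: DEC 1 -> ACC=0
Event 7 (EXEC): [IRQ0] PC=2: IRET -> resume MAIN at PC=0 (depth now 0)
Event 8 (EXEC): [MAIN] PC=0: INC 5 -> ACC=5
Event 9 (EXEC): [MAIN] PC=1: INC 4 -> ACC=9
Event 10 (EXEC): [MAIN] PC=2: INC 1 -> ACC=10
Event 11 (EXEC): [MAIN] PC=3: NOP
Event 12 (EXEC): [MAIN] PC=4: NOP
Event 13 (EXEC): [MAIN] PC=5: HALT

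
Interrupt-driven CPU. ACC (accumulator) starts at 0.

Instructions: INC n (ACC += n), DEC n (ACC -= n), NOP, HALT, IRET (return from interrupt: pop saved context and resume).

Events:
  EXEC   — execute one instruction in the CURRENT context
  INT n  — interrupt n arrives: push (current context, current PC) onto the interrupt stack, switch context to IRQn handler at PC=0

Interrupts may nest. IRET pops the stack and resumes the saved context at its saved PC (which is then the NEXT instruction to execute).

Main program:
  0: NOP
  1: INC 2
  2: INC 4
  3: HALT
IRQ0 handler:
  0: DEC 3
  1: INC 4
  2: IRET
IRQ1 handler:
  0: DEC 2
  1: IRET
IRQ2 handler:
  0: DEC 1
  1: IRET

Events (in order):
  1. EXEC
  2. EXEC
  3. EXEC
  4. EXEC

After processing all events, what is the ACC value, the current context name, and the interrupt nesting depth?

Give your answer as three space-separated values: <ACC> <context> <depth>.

Event 1 (EXEC): [MAIN] PC=0: NOP
Event 2 (EXEC): [MAIN] PC=1: INC 2 -> ACC=2
Event 3 (EXEC): [MAIN] PC=2: INC 4 -> ACC=6
Event 4 (EXEC): [MAIN] PC=3: HALT

Answer: 6 MAIN 0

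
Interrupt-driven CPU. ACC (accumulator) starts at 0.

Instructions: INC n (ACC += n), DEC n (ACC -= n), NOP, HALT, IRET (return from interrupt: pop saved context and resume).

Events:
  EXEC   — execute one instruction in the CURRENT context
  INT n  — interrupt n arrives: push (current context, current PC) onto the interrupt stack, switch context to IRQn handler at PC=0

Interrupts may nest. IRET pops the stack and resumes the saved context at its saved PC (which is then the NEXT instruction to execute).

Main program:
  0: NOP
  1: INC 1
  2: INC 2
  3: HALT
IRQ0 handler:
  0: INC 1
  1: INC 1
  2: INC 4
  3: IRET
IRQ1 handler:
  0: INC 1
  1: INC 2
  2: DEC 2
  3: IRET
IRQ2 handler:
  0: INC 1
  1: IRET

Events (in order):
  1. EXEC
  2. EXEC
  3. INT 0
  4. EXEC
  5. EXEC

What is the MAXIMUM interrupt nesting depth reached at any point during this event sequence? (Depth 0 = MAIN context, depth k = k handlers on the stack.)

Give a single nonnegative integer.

Event 1 (EXEC): [MAIN] PC=0: NOP [depth=0]
Event 2 (EXEC): [MAIN] PC=1: INC 1 -> ACC=1 [depth=0]
Event 3 (INT 0): INT 0 arrives: push (MAIN, PC=2), enter IRQ0 at PC=0 (depth now 1) [depth=1]
Event 4 (EXEC): [IRQ0] PC=0: INC 1 -> ACC=2 [depth=1]
Event 5 (EXEC): [IRQ0] PC=1: INC 1 -> ACC=3 [depth=1]
Max depth observed: 1

Answer: 1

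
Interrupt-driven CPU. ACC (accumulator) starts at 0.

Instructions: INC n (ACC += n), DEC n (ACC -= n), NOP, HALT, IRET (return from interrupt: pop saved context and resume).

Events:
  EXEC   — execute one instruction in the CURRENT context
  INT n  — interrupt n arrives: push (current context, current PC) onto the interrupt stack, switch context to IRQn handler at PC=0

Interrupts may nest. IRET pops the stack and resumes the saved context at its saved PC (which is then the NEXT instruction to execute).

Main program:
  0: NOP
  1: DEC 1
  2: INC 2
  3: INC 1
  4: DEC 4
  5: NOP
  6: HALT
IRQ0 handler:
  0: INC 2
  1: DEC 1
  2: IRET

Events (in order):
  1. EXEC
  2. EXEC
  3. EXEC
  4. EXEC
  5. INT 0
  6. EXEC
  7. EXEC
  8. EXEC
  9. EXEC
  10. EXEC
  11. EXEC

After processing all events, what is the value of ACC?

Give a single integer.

Answer: -1

Derivation:
Event 1 (EXEC): [MAIN] PC=0: NOP
Event 2 (EXEC): [MAIN] PC=1: DEC 1 -> ACC=-1
Event 3 (EXEC): [MAIN] PC=2: INC 2 -> ACC=1
Event 4 (EXEC): [MAIN] PC=3: INC 1 -> ACC=2
Event 5 (INT 0): INT 0 arrives: push (MAIN, PC=4), enter IRQ0 at PC=0 (depth now 1)
Event 6 (EXEC): [IRQ0] PC=0: INC 2 -> ACC=4
Event 7 (EXEC): [IRQ0] PC=1: DEC 1 -> ACC=3
Event 8 (EXEC): [IRQ0] PC=2: IRET -> resume MAIN at PC=4 (depth now 0)
Event 9 (EXEC): [MAIN] PC=4: DEC 4 -> ACC=-1
Event 10 (EXEC): [MAIN] PC=5: NOP
Event 11 (EXEC): [MAIN] PC=6: HALT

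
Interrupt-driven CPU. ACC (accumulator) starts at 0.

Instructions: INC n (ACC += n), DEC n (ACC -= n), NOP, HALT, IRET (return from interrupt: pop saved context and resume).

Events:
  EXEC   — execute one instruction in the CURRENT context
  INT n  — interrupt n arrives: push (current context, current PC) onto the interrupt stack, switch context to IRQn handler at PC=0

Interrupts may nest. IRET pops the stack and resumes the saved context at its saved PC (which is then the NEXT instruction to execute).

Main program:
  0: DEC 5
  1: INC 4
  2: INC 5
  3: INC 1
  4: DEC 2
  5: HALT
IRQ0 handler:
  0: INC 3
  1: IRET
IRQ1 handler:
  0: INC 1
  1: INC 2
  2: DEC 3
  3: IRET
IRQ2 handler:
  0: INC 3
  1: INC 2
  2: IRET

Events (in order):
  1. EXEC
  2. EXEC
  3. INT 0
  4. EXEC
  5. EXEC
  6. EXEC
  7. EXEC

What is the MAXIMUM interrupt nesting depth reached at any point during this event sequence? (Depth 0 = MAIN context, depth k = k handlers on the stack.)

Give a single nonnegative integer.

Event 1 (EXEC): [MAIN] PC=0: DEC 5 -> ACC=-5 [depth=0]
Event 2 (EXEC): [MAIN] PC=1: INC 4 -> ACC=-1 [depth=0]
Event 3 (INT 0): INT 0 arrives: push (MAIN, PC=2), enter IRQ0 at PC=0 (depth now 1) [depth=1]
Event 4 (EXEC): [IRQ0] PC=0: INC 3 -> ACC=2 [depth=1]
Event 5 (EXEC): [IRQ0] PC=1: IRET -> resume MAIN at PC=2 (depth now 0) [depth=0]
Event 6 (EXEC): [MAIN] PC=2: INC 5 -> ACC=7 [depth=0]
Event 7 (EXEC): [MAIN] PC=3: INC 1 -> ACC=8 [depth=0]
Max depth observed: 1

Answer: 1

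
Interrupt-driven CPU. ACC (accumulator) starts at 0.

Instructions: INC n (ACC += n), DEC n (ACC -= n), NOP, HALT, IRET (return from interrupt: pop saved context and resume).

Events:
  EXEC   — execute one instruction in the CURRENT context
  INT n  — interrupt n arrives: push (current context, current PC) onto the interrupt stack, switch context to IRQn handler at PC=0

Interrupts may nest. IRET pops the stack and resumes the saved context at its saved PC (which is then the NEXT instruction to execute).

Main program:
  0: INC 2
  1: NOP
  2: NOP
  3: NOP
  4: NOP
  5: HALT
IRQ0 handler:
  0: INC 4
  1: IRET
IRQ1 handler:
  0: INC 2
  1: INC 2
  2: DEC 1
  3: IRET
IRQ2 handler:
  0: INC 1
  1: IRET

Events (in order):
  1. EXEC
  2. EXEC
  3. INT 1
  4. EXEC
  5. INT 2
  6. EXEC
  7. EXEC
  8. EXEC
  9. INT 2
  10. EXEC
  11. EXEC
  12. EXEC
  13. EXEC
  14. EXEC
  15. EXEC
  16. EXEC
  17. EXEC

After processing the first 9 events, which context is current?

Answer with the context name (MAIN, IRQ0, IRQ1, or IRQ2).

Event 1 (EXEC): [MAIN] PC=0: INC 2 -> ACC=2
Event 2 (EXEC): [MAIN] PC=1: NOP
Event 3 (INT 1): INT 1 arrives: push (MAIN, PC=2), enter IRQ1 at PC=0 (depth now 1)
Event 4 (EXEC): [IRQ1] PC=0: INC 2 -> ACC=4
Event 5 (INT 2): INT 2 arrives: push (IRQ1, PC=1), enter IRQ2 at PC=0 (depth now 2)
Event 6 (EXEC): [IRQ2] PC=0: INC 1 -> ACC=5
Event 7 (EXEC): [IRQ2] PC=1: IRET -> resume IRQ1 at PC=1 (depth now 1)
Event 8 (EXEC): [IRQ1] PC=1: INC 2 -> ACC=7
Event 9 (INT 2): INT 2 arrives: push (IRQ1, PC=2), enter IRQ2 at PC=0 (depth now 2)

Answer: IRQ2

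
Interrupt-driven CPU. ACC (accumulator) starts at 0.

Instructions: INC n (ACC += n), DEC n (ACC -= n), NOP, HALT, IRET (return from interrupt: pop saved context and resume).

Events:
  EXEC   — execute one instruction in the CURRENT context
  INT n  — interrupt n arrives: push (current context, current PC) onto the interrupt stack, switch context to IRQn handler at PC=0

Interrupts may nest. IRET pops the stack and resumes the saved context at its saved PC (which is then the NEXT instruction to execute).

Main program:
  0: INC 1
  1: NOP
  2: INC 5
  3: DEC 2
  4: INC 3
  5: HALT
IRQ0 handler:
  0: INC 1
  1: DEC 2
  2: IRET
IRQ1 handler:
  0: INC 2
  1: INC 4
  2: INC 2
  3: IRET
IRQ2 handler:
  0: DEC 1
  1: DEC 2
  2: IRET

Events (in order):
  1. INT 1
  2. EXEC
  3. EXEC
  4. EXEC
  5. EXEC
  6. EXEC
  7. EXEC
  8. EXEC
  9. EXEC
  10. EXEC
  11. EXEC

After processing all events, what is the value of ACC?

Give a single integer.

Event 1 (INT 1): INT 1 arrives: push (MAIN, PC=0), enter IRQ1 at PC=0 (depth now 1)
Event 2 (EXEC): [IRQ1] PC=0: INC 2 -> ACC=2
Event 3 (EXEC): [IRQ1] PC=1: INC 4 -> ACC=6
Event 4 (EXEC): [IRQ1] PC=2: INC 2 -> ACC=8
Event 5 (EXEC): [IRQ1] PC=3: IRET -> resume MAIN at PC=0 (depth now 0)
Event 6 (EXEC): [MAIN] PC=0: INC 1 -> ACC=9
Event 7 (EXEC): [MAIN] PC=1: NOP
Event 8 (EXEC): [MAIN] PC=2: INC 5 -> ACC=14
Event 9 (EXEC): [MAIN] PC=3: DEC 2 -> ACC=12
Event 10 (EXEC): [MAIN] PC=4: INC 3 -> ACC=15
Event 11 (EXEC): [MAIN] PC=5: HALT

Answer: 15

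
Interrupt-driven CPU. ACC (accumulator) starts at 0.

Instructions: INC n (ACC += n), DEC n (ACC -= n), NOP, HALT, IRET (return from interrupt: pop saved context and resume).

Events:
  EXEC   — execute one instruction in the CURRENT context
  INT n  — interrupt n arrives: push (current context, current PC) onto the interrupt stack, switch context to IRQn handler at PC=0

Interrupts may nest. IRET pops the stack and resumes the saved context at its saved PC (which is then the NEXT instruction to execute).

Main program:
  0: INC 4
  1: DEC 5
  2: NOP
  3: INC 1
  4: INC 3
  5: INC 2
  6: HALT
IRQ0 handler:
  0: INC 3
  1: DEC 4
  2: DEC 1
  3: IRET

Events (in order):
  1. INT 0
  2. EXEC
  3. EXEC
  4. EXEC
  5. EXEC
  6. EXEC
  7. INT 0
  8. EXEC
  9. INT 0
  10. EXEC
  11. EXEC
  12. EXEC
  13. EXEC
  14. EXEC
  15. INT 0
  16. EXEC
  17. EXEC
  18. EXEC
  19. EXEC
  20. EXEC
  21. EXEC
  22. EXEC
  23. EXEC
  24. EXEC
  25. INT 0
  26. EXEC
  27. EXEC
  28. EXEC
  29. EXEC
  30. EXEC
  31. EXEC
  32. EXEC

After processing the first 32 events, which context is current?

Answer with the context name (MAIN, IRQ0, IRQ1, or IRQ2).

Event 1 (INT 0): INT 0 arrives: push (MAIN, PC=0), enter IRQ0 at PC=0 (depth now 1)
Event 2 (EXEC): [IRQ0] PC=0: INC 3 -> ACC=3
Event 3 (EXEC): [IRQ0] PC=1: DEC 4 -> ACC=-1
Event 4 (EXEC): [IRQ0] PC=2: DEC 1 -> ACC=-2
Event 5 (EXEC): [IRQ0] PC=3: IRET -> resume MAIN at PC=0 (depth now 0)
Event 6 (EXEC): [MAIN] PC=0: INC 4 -> ACC=2
Event 7 (INT 0): INT 0 arrives: push (MAIN, PC=1), enter IRQ0 at PC=0 (depth now 1)
Event 8 (EXEC): [IRQ0] PC=0: INC 3 -> ACC=5
Event 9 (INT 0): INT 0 arrives: push (IRQ0, PC=1), enter IRQ0 at PC=0 (depth now 2)
Event 10 (EXEC): [IRQ0] PC=0: INC 3 -> ACC=8
Event 11 (EXEC): [IRQ0] PC=1: DEC 4 -> ACC=4
Event 12 (EXEC): [IRQ0] PC=2: DEC 1 -> ACC=3
Event 13 (EXEC): [IRQ0] PC=3: IRET -> resume IRQ0 at PC=1 (depth now 1)
Event 14 (EXEC): [IRQ0] PC=1: DEC 4 -> ACC=-1
Event 15 (INT 0): INT 0 arrives: push (IRQ0, PC=2), enter IRQ0 at PC=0 (depth now 2)
Event 16 (EXEC): [IRQ0] PC=0: INC 3 -> ACC=2
Event 17 (EXEC): [IRQ0] PC=1: DEC 4 -> ACC=-2
Event 18 (EXEC): [IRQ0] PC=2: DEC 1 -> ACC=-3
Event 19 (EXEC): [IRQ0] PC=3: IRET -> resume IRQ0 at PC=2 (depth now 1)
Event 20 (EXEC): [IRQ0] PC=2: DEC 1 -> ACC=-4
Event 21 (EXEC): [IRQ0] PC=3: IRET -> resume MAIN at PC=1 (depth now 0)
Event 22 (EXEC): [MAIN] PC=1: DEC 5 -> ACC=-9
Event 23 (EXEC): [MAIN] PC=2: NOP
Event 24 (EXEC): [MAIN] PC=3: INC 1 -> ACC=-8
Event 25 (INT 0): INT 0 arrives: push (MAIN, PC=4), enter IRQ0 at PC=0 (depth now 1)
Event 26 (EXEC): [IRQ0] PC=0: INC 3 -> ACC=-5
Event 27 (EXEC): [IRQ0] PC=1: DEC 4 -> ACC=-9
Event 28 (EXEC): [IRQ0] PC=2: DEC 1 -> ACC=-10
Event 29 (EXEC): [IRQ0] PC=3: IRET -> resume MAIN at PC=4 (depth now 0)
Event 30 (EXEC): [MAIN] PC=4: INC 3 -> ACC=-7
Event 31 (EXEC): [MAIN] PC=5: INC 2 -> ACC=-5
Event 32 (EXEC): [MAIN] PC=6: HALT

Answer: MAIN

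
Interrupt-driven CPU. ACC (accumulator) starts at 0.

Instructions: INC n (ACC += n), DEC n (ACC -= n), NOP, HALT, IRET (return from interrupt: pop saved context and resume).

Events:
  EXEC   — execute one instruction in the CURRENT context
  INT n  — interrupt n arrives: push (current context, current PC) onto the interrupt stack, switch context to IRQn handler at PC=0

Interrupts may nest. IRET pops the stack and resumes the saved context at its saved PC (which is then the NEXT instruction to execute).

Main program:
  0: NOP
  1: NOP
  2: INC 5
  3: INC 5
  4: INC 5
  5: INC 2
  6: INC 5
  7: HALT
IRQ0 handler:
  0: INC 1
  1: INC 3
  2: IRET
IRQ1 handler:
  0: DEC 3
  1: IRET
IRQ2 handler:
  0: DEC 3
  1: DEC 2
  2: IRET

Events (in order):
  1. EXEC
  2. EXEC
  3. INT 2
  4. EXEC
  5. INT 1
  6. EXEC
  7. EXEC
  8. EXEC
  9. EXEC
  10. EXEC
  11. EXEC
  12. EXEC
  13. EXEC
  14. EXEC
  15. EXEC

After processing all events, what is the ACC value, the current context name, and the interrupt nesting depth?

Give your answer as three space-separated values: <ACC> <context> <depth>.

Answer: 14 MAIN 0

Derivation:
Event 1 (EXEC): [MAIN] PC=0: NOP
Event 2 (EXEC): [MAIN] PC=1: NOP
Event 3 (INT 2): INT 2 arrives: push (MAIN, PC=2), enter IRQ2 at PC=0 (depth now 1)
Event 4 (EXEC): [IRQ2] PC=0: DEC 3 -> ACC=-3
Event 5 (INT 1): INT 1 arrives: push (IRQ2, PC=1), enter IRQ1 at PC=0 (depth now 2)
Event 6 (EXEC): [IRQ1] PC=0: DEC 3 -> ACC=-6
Event 7 (EXEC): [IRQ1] PC=1: IRET -> resume IRQ2 at PC=1 (depth now 1)
Event 8 (EXEC): [IRQ2] PC=1: DEC 2 -> ACC=-8
Event 9 (EXEC): [IRQ2] PC=2: IRET -> resume MAIN at PC=2 (depth now 0)
Event 10 (EXEC): [MAIN] PC=2: INC 5 -> ACC=-3
Event 11 (EXEC): [MAIN] PC=3: INC 5 -> ACC=2
Event 12 (EXEC): [MAIN] PC=4: INC 5 -> ACC=7
Event 13 (EXEC): [MAIN] PC=5: INC 2 -> ACC=9
Event 14 (EXEC): [MAIN] PC=6: INC 5 -> ACC=14
Event 15 (EXEC): [MAIN] PC=7: HALT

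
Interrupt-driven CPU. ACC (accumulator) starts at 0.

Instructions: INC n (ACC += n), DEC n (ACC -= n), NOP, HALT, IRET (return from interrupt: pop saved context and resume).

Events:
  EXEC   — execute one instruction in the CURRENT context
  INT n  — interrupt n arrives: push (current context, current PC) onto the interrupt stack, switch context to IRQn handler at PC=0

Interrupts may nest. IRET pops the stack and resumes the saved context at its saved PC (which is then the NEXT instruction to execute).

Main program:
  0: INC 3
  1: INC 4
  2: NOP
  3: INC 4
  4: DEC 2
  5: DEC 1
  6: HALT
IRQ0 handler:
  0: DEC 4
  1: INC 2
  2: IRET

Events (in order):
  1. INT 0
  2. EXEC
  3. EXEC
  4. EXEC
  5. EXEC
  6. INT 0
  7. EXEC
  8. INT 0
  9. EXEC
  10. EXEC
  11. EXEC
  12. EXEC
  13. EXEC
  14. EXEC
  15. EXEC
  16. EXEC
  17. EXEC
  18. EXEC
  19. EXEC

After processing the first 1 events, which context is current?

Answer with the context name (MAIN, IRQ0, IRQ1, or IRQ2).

Event 1 (INT 0): INT 0 arrives: push (MAIN, PC=0), enter IRQ0 at PC=0 (depth now 1)

Answer: IRQ0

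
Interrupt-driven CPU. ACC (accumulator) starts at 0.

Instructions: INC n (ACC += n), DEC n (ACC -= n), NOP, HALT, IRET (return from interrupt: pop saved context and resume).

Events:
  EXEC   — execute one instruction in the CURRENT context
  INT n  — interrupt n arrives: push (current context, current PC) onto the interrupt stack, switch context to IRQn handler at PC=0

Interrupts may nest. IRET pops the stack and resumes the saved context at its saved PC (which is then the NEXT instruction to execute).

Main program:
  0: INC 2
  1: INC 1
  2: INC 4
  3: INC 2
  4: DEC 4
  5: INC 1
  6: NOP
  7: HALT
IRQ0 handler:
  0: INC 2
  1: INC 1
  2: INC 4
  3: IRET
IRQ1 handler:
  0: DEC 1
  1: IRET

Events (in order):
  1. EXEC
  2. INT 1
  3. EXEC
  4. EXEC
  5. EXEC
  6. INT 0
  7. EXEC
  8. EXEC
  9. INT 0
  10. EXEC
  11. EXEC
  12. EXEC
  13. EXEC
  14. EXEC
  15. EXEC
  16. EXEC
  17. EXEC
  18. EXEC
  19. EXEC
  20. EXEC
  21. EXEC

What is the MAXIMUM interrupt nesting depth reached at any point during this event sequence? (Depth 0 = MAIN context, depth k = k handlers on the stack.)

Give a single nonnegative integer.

Event 1 (EXEC): [MAIN] PC=0: INC 2 -> ACC=2 [depth=0]
Event 2 (INT 1): INT 1 arrives: push (MAIN, PC=1), enter IRQ1 at PC=0 (depth now 1) [depth=1]
Event 3 (EXEC): [IRQ1] PC=0: DEC 1 -> ACC=1 [depth=1]
Event 4 (EXEC): [IRQ1] PC=1: IRET -> resume MAIN at PC=1 (depth now 0) [depth=0]
Event 5 (EXEC): [MAIN] PC=1: INC 1 -> ACC=2 [depth=0]
Event 6 (INT 0): INT 0 arrives: push (MAIN, PC=2), enter IRQ0 at PC=0 (depth now 1) [depth=1]
Event 7 (EXEC): [IRQ0] PC=0: INC 2 -> ACC=4 [depth=1]
Event 8 (EXEC): [IRQ0] PC=1: INC 1 -> ACC=5 [depth=1]
Event 9 (INT 0): INT 0 arrives: push (IRQ0, PC=2), enter IRQ0 at PC=0 (depth now 2) [depth=2]
Event 10 (EXEC): [IRQ0] PC=0: INC 2 -> ACC=7 [depth=2]
Event 11 (EXEC): [IRQ0] PC=1: INC 1 -> ACC=8 [depth=2]
Event 12 (EXEC): [IRQ0] PC=2: INC 4 -> ACC=12 [depth=2]
Event 13 (EXEC): [IRQ0] PC=3: IRET -> resume IRQ0 at PC=2 (depth now 1) [depth=1]
Event 14 (EXEC): [IRQ0] PC=2: INC 4 -> ACC=16 [depth=1]
Event 15 (EXEC): [IRQ0] PC=3: IRET -> resume MAIN at PC=2 (depth now 0) [depth=0]
Event 16 (EXEC): [MAIN] PC=2: INC 4 -> ACC=20 [depth=0]
Event 17 (EXEC): [MAIN] PC=3: INC 2 -> ACC=22 [depth=0]
Event 18 (EXEC): [MAIN] PC=4: DEC 4 -> ACC=18 [depth=0]
Event 19 (EXEC): [MAIN] PC=5: INC 1 -> ACC=19 [depth=0]
Event 20 (EXEC): [MAIN] PC=6: NOP [depth=0]
Event 21 (EXEC): [MAIN] PC=7: HALT [depth=0]
Max depth observed: 2

Answer: 2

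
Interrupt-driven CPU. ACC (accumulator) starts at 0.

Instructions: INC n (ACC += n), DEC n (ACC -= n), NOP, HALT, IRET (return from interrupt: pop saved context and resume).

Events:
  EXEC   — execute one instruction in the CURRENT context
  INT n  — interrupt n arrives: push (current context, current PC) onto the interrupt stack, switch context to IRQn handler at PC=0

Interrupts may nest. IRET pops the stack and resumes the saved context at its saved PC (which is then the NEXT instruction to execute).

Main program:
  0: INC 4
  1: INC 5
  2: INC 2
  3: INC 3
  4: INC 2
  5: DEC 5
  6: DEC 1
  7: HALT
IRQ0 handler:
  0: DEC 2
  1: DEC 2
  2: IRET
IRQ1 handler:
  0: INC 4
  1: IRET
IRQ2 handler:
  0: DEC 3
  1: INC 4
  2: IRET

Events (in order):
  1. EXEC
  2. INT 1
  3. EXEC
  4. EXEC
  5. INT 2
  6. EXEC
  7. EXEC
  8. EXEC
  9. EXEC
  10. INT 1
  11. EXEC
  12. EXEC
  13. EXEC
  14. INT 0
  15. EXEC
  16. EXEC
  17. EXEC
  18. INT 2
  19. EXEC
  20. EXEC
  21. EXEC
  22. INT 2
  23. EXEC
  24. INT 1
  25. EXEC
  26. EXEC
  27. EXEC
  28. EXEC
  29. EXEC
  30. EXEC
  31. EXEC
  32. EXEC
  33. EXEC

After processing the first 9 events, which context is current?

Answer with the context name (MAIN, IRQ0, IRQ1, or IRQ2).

Event 1 (EXEC): [MAIN] PC=0: INC 4 -> ACC=4
Event 2 (INT 1): INT 1 arrives: push (MAIN, PC=1), enter IRQ1 at PC=0 (depth now 1)
Event 3 (EXEC): [IRQ1] PC=0: INC 4 -> ACC=8
Event 4 (EXEC): [IRQ1] PC=1: IRET -> resume MAIN at PC=1 (depth now 0)
Event 5 (INT 2): INT 2 arrives: push (MAIN, PC=1), enter IRQ2 at PC=0 (depth now 1)
Event 6 (EXEC): [IRQ2] PC=0: DEC 3 -> ACC=5
Event 7 (EXEC): [IRQ2] PC=1: INC 4 -> ACC=9
Event 8 (EXEC): [IRQ2] PC=2: IRET -> resume MAIN at PC=1 (depth now 0)
Event 9 (EXEC): [MAIN] PC=1: INC 5 -> ACC=14

Answer: MAIN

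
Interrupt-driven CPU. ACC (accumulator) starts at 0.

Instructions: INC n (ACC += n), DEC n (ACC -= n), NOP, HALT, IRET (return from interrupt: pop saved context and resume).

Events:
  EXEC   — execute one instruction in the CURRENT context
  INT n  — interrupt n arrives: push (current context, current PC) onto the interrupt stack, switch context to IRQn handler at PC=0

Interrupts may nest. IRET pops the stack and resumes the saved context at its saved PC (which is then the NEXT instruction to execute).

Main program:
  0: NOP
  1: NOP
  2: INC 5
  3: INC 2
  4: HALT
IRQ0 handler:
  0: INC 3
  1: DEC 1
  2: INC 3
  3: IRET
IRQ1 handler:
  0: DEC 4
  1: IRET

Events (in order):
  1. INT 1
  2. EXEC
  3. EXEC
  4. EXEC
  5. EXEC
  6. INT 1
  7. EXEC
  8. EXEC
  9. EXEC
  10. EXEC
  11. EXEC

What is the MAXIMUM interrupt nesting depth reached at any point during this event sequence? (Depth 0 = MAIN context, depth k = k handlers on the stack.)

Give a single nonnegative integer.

Answer: 1

Derivation:
Event 1 (INT 1): INT 1 arrives: push (MAIN, PC=0), enter IRQ1 at PC=0 (depth now 1) [depth=1]
Event 2 (EXEC): [IRQ1] PC=0: DEC 4 -> ACC=-4 [depth=1]
Event 3 (EXEC): [IRQ1] PC=1: IRET -> resume MAIN at PC=0 (depth now 0) [depth=0]
Event 4 (EXEC): [MAIN] PC=0: NOP [depth=0]
Event 5 (EXEC): [MAIN] PC=1: NOP [depth=0]
Event 6 (INT 1): INT 1 arrives: push (MAIN, PC=2), enter IRQ1 at PC=0 (depth now 1) [depth=1]
Event 7 (EXEC): [IRQ1] PC=0: DEC 4 -> ACC=-8 [depth=1]
Event 8 (EXEC): [IRQ1] PC=1: IRET -> resume MAIN at PC=2 (depth now 0) [depth=0]
Event 9 (EXEC): [MAIN] PC=2: INC 5 -> ACC=-3 [depth=0]
Event 10 (EXEC): [MAIN] PC=3: INC 2 -> ACC=-1 [depth=0]
Event 11 (EXEC): [MAIN] PC=4: HALT [depth=0]
Max depth observed: 1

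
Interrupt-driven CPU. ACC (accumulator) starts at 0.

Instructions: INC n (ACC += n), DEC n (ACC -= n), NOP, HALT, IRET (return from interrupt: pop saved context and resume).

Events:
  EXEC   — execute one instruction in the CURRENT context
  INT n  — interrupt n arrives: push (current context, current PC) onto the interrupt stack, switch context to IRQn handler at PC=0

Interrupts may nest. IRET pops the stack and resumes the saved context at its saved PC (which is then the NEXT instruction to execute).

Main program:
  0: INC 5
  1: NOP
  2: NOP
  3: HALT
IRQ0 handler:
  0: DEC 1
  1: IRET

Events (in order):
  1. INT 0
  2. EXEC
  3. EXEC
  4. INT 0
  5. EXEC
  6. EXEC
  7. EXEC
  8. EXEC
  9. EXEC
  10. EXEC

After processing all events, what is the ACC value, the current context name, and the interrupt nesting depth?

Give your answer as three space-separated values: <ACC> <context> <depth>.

Answer: 3 MAIN 0

Derivation:
Event 1 (INT 0): INT 0 arrives: push (MAIN, PC=0), enter IRQ0 at PC=0 (depth now 1)
Event 2 (EXEC): [IRQ0] PC=0: DEC 1 -> ACC=-1
Event 3 (EXEC): [IRQ0] PC=1: IRET -> resume MAIN at PC=0 (depth now 0)
Event 4 (INT 0): INT 0 arrives: push (MAIN, PC=0), enter IRQ0 at PC=0 (depth now 1)
Event 5 (EXEC): [IRQ0] PC=0: DEC 1 -> ACC=-2
Event 6 (EXEC): [IRQ0] PC=1: IRET -> resume MAIN at PC=0 (depth now 0)
Event 7 (EXEC): [MAIN] PC=0: INC 5 -> ACC=3
Event 8 (EXEC): [MAIN] PC=1: NOP
Event 9 (EXEC): [MAIN] PC=2: NOP
Event 10 (EXEC): [MAIN] PC=3: HALT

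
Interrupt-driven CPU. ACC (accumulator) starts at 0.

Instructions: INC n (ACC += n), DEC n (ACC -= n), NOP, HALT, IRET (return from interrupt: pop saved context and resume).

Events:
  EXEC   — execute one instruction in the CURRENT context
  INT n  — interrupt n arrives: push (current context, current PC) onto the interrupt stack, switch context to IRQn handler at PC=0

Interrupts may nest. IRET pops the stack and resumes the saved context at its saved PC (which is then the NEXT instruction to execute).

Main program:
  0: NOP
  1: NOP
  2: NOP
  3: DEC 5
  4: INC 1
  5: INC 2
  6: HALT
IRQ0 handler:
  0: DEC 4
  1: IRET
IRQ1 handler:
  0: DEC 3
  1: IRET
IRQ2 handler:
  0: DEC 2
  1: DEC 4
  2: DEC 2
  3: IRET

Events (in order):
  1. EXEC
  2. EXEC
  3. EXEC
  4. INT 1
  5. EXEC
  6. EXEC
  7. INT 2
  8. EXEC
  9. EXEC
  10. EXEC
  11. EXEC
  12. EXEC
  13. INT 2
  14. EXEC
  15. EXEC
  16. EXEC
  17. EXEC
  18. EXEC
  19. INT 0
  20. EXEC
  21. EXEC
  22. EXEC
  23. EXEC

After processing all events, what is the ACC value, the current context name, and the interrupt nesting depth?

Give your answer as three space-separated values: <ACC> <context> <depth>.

Answer: -25 MAIN 0

Derivation:
Event 1 (EXEC): [MAIN] PC=0: NOP
Event 2 (EXEC): [MAIN] PC=1: NOP
Event 3 (EXEC): [MAIN] PC=2: NOP
Event 4 (INT 1): INT 1 arrives: push (MAIN, PC=3), enter IRQ1 at PC=0 (depth now 1)
Event 5 (EXEC): [IRQ1] PC=0: DEC 3 -> ACC=-3
Event 6 (EXEC): [IRQ1] PC=1: IRET -> resume MAIN at PC=3 (depth now 0)
Event 7 (INT 2): INT 2 arrives: push (MAIN, PC=3), enter IRQ2 at PC=0 (depth now 1)
Event 8 (EXEC): [IRQ2] PC=0: DEC 2 -> ACC=-5
Event 9 (EXEC): [IRQ2] PC=1: DEC 4 -> ACC=-9
Event 10 (EXEC): [IRQ2] PC=2: DEC 2 -> ACC=-11
Event 11 (EXEC): [IRQ2] PC=3: IRET -> resume MAIN at PC=3 (depth now 0)
Event 12 (EXEC): [MAIN] PC=3: DEC 5 -> ACC=-16
Event 13 (INT 2): INT 2 arrives: push (MAIN, PC=4), enter IRQ2 at PC=0 (depth now 1)
Event 14 (EXEC): [IRQ2] PC=0: DEC 2 -> ACC=-18
Event 15 (EXEC): [IRQ2] PC=1: DEC 4 -> ACC=-22
Event 16 (EXEC): [IRQ2] PC=2: DEC 2 -> ACC=-24
Event 17 (EXEC): [IRQ2] PC=3: IRET -> resume MAIN at PC=4 (depth now 0)
Event 18 (EXEC): [MAIN] PC=4: INC 1 -> ACC=-23
Event 19 (INT 0): INT 0 arrives: push (MAIN, PC=5), enter IRQ0 at PC=0 (depth now 1)
Event 20 (EXEC): [IRQ0] PC=0: DEC 4 -> ACC=-27
Event 21 (EXEC): [IRQ0] PC=1: IRET -> resume MAIN at PC=5 (depth now 0)
Event 22 (EXEC): [MAIN] PC=5: INC 2 -> ACC=-25
Event 23 (EXEC): [MAIN] PC=6: HALT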